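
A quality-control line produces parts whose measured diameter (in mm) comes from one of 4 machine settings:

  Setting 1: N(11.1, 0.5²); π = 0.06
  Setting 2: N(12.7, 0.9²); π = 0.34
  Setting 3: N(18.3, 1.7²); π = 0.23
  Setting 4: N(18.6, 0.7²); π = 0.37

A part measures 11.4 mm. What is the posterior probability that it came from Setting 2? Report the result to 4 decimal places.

Apply Bayes' rule: the posterior for each component is proportional to its prior times its likelihood at x.
Component likelihoods at x = 11.4 mm:
  f_1 = 0.666449
  f_2 = 0.156173
  f_3 = 6.21108e-05
  f_4 = 6.06066e-24
Weight by the priors:
  P(Z=1)·f_1 = 0.06 × 0.666449 = 0.039987
  P(Z=2)·f_2 = 0.34 × 0.156173 = 0.053099
  P(Z=3)·f_3 = 0.23 × 6.21108e-05 = 1.42855e-05
  P(Z=4)·f_4 = 0.37 × 6.06066e-24 = 2.24245e-24
Sum: 0.039987 + 0.053099 + 1.42855e-05 + 2.24245e-24 = 0.0931002
P(Setting 2 | 11.4 mm) = 0.053099 / 0.0931002 ≈ 0.5703

0.5703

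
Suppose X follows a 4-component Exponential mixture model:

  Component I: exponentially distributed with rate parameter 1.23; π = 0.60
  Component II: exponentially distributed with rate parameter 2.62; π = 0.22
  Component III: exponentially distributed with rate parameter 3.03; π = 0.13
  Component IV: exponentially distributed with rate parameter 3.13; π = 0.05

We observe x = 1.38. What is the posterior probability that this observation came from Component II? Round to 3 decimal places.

0.098

Apply Bayes' rule: the posterior for each component is proportional to its prior times its likelihood at x.
Exponential densities:
  L_I = 1.23·e^(−1.23·1.38) = 1.23·e^(−1.6974) = 0.225286
  L_II = 2.62·e^(−2.62·1.38) = 2.62·e^(−3.6156) = 0.07048
  L_III = 3.03·e^(−3.03·1.38) = 3.03·e^(−4.1814) = 0.0462896
  L_IV = 3.13·e^(−3.13·1.38) = 3.13·e^(−4.3194) = 0.0416536
Unnormalised posteriors:
  π_I·L_I = 0.60 × 0.225286 = 0.135171
  π_II·L_II = 0.22 × 0.07048 = 0.0155056
  π_III·L_III = 0.13 × 0.0462896 = 0.00601765
  π_IV·L_IV = 0.05 × 0.0416536 = 0.00208268
Sum: 0.135171 + 0.0155056 + 0.00601765 + 0.00208268 = 0.158777
So the posterior for Component II is 0.0155056 / 0.158777 ≈ 0.098.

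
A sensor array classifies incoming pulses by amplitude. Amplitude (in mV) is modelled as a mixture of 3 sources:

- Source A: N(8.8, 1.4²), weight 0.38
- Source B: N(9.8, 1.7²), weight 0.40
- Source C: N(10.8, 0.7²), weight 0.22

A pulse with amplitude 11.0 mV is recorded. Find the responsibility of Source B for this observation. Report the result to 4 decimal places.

0.3251

Posterior ∝ prior × likelihood, so P(k | x) ∝ P(Z=k) f_k(x); normalise over all components.
Evaluate each component's likelihood at the observed value:
  f_A = (1/(1.4·√(2π)))·exp(−(11.0−8.8)²/(2·1.4²)) = 0.284959·exp(-1.23469) = 0.0829013
  f_B = (1/(1.7·√(2π)))·exp(−(11.0−9.8)²/(2·1.7²)) = 0.234672·exp(-0.24913) = 0.182921
  f_C = (1/(0.7·√(2π)))·exp(−(11.0−10.8)²/(2·0.7²)) = 0.569918·exp(-0.04082) = 0.547124
Weight by the priors:
  P(Z=A)·f_A = 0.38 × 0.0829013 = 0.0315025
  P(Z=B)·f_B = 0.40 × 0.182921 = 0.0731683
  P(Z=C)·f_C = 0.22 × 0.547124 = 0.120367
Evidence: 0.0315025 + 0.0731683 + 0.120367 = 0.225038
So the posterior for Source B is 0.0731683 / 0.225038 ≈ 0.3251.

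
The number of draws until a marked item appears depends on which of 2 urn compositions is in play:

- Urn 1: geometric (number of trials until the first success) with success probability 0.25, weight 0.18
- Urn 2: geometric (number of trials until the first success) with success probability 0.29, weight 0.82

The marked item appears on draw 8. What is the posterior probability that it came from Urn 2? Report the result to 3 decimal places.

0.783

Apply Bayes' rule: the posterior for each component is proportional to its prior times its likelihood at x.
Evaluate each component's likelihood at the observed value:
  p_1 = 0.033371
  p_2 = 0.0263758
Weight by the priors:
  P(Z=1)·p_1 = 0.18 × 0.033371 = 0.00600677
  P(Z=2)·p_2 = 0.82 × 0.0263758 = 0.0216282
Evidence: 0.00600677 + 0.0216282 = 0.027635
Responsibility of Urn 2: 0.0216282 / 0.027635 ≈ 0.783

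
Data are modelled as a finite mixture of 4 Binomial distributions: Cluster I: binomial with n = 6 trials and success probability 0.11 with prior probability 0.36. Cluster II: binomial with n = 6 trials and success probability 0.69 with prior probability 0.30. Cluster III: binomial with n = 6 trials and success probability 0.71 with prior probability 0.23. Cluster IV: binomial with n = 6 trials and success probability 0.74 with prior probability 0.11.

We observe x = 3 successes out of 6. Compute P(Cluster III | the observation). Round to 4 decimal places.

0.3310

The responsibility of component k is w_k f_k(x) divided by Σ_j w_j f_j(x).
Evaluate each component's likelihood at the observed value:
  L_I = C(6,3)·0.11^3·0.89^3 = 20·0.001331·0.704969 = 0.0187663
  L_II = C(6,3)·0.69^3·0.31^3 = 20·0.328509·0.029791 = 0.195732
  L_III = C(6,3)·0.71^3·0.29^3 = 20·0.357911·0.024389 = 0.174582
  L_IV = C(6,3)·0.74^3·0.26^3 = 20·0.405224·0.017576 = 0.142444
Weight by the priors:
  w_I·L_I = 0.36 × 0.0187663 = 0.00675586
  w_II·L_II = 0.30 × 0.195732 = 0.0587197
  w_III·L_III = 0.23 × 0.174582 = 0.0401538
  w_IV·L_IV = 0.11 × 0.142444 = 0.0156689
Marginal: 0.00675586 + 0.0587197 + 0.0401538 + 0.0156689 = 0.121298
P(Cluster III | the observation) = 0.0401538 / 0.121298 ≈ 0.3310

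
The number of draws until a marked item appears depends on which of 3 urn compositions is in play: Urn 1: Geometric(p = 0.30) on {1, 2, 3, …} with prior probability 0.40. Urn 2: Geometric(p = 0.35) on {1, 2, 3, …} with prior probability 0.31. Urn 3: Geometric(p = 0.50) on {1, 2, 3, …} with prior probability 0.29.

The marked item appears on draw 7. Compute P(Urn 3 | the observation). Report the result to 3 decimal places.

0.092

P(component k | x) = w_k·f_k(x) / marginal(x), where marginal(x) = Σ_j w_j·f_j(x).
Component likelihoods at x = 7:
  p_1 = 0.0352947
  p_2 = 0.0263966
  p_3 = 0.0078125
Multiply by the mixture weights:
  w_1·p_1 = 0.40 × 0.0352947 = 0.0141179
  w_2·p_2 = 0.31 × 0.0263966 = 0.00818295
  w_3·p_3 = 0.29 × 0.0078125 = 0.00226562
Marginal: 0.0141179 + 0.00818295 + 0.00226562 = 0.0245665
P(Urn 3 | 7) = 0.00226562 / 0.0245665 ≈ 0.092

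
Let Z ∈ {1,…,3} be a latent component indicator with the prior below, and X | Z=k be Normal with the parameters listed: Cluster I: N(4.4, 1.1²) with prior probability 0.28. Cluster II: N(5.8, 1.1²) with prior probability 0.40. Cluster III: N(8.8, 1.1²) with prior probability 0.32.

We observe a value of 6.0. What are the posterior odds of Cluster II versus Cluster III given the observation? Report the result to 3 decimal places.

31.384

Only the two components matter; the odds are (w_i f_i(x)) / (w_j f_j(x)).
Normal densities:
  p_I = 0.125921
  p_II = 0.356729
  p_III = 0.0142085
0.142692 / 0.00454671 ≈ 31.384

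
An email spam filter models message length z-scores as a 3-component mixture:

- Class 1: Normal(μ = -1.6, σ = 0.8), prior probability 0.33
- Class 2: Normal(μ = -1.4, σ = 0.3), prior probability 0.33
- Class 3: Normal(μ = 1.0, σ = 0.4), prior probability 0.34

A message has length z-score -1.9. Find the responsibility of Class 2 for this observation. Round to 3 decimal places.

By Bayes' theorem, P(k | x) = π_k f_k(x) / Σ_j π_j f_j(x).
Evaluate each component's likelihood at the observed value:
  L_1 = 0.464819
  L_2 = 0.33159
  L_3 = 3.84634e-12
Weight by the priors:
  π_1·L_1 = 0.33 × 0.464819 = 0.15339
  π_2·L_2 = 0.33 × 0.33159 = 0.109425
  π_3·L_3 = 0.34 × 3.84634e-12 = 1.30776e-12
Normaliser: 0.15339 + 0.109425 + 1.30776e-12 = 0.262815
Responsibility of Class 2: 0.109425 / 0.262815 ≈ 0.416

0.416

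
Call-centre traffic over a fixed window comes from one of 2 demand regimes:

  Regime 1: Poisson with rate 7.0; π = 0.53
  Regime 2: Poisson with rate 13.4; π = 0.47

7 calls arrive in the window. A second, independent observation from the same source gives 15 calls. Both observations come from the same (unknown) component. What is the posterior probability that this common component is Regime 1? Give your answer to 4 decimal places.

P(component k | x) = w_k·f_k(x) / marginal(x), where marginal(x) = Σ_j w_j·f_j(x).
Since both observations come from the same component, the likelihood for component k is f_k(x₁)·f_k(x₂).
  L_1 = [e^(−7.0)·7.0^7/7! = 0.149003] × [0.00331062] = 0.000493292
  L_2 = [e^(−13.4)·13.4^7/7! = 0.0233215] × [0.0934386] = 0.00217913
Weight by the priors:
  w_1·L_1 = 0.53 × 0.000493292 = 0.000261445
  w_2·L_2 = 0.47 × 0.00217913 = 0.00102419
Sum: 0.000261445 + 0.00102419 = 0.00128564
Responsibility of Regime 1: 0.000261445 / 0.00128564 ≈ 0.2034

0.2034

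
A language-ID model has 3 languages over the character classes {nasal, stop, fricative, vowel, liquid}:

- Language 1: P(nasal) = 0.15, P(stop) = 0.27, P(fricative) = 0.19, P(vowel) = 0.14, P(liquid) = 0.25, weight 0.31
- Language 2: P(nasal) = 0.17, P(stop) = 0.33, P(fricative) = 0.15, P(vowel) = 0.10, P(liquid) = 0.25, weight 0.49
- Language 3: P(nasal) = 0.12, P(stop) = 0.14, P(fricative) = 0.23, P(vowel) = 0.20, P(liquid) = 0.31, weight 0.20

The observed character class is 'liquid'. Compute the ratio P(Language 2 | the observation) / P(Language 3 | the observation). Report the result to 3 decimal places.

1.976

Since P(k|x) ∝ π_k f_k(x), the posterior odds are π_i f_i(x) / (π_j f_j(x)).
Evaluate each component's likelihood at the observed value:
  f_1 = P(liquid | comp) = 0.25
  f_2 = P(liquid | comp) = 0.25
  f_3 = P(liquid | comp) = 0.31
Odds = (0.49/0.20) × (0.25/0.31) = 2.45 × 0.806452 ≈ 1.976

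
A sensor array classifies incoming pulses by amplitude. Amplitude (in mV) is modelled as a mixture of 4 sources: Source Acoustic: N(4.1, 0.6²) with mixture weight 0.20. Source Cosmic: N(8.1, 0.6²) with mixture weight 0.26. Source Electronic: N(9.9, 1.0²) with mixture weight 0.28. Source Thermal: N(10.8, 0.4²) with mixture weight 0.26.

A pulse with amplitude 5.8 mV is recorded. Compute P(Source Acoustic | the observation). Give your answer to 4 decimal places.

Apply Bayes' rule: the posterior for each component is proportional to its prior times its likelihood at x.
Component likelihoods at x = 5.8 mV:
  L_Acoustic = 0.0120102
  L_Cosmic = 0.000428451
  L_Electronic = 8.92617e-05
  L_Thermal = 1.1738e-34
Unnormalised posteriors:
  π_Acoustic·L_Acoustic = 0.20 × 0.0120102 = 0.00240203
  π_Cosmic·L_Cosmic = 0.26 × 0.000428451 = 0.000111397
  π_Electronic·L_Electronic = 0.28 × 8.92617e-05 = 2.49933e-05
  π_Thermal·L_Thermal = 0.26 × 1.1738e-34 = 3.05188e-35
Sum: 0.00240203 + 0.000111397 + 2.49933e-05 + 3.05188e-35 = 0.00253842
So the posterior for Source Acoustic is 0.00240203 / 0.00253842 ≈ 0.9463.

0.9463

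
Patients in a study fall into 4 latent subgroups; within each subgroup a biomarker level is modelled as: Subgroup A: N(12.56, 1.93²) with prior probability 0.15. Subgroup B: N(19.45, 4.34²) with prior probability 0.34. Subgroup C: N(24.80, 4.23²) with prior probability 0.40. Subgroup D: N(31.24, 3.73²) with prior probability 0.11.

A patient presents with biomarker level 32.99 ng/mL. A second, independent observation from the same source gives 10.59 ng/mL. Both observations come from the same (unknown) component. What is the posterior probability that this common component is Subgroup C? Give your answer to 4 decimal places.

Apply Bayes' rule: the posterior for each component is proportional to its prior times its likelihood at x.
Since both observations come from the same component, the likelihood for component k is f_k(x₁)·f_k(x₂).
  p_A = [(1/(1.93·√(2π)))·exp(−(32.99−12.56)²/(2·1.93²)) = 0.206706·exp(-56.02632) = 9.62565e-26] × [0.122775] = 1.18179e-26
  p_B = [(1/(4.34·√(2π)))·exp(−(32.99−19.45)²/(2·4.34²)) = 0.091922·exp(-4.86662) = 0.000707737] × [0.0114402] = 8.09665e-06
  p_C = [(1/(4.23·√(2π)))·exp(−(32.99−24.80)²/(2·4.23²)) = 0.094313·exp(-1.87438) = 0.0144723] × [0.000334218] = 4.83691e-06
  p_D = [(1/(3.73·√(2π)))·exp(−(32.99−31.24)²/(2·3.73²)) = 0.106955·exp(-0.11006) = 0.0958082] × [2.36462e-08] = 2.2655e-09
Unnormalised posteriors:
  P(Z=A)·p_A = 0.15 × 1.18179e-26 = 1.77269e-27
  P(Z=B)·p_B = 0.34 × 8.09665e-06 = 2.75286e-06
  P(Z=C)·p_C = 0.40 × 4.83691e-06 = 1.93476e-06
  P(Z=D)·p_D = 0.11 × 2.2655e-09 = 2.49205e-10
Denominator: 1.77269e-27 + 2.75286e-06 + 1.93476e-06 + 2.49205e-10 = 4.68787e-06
P(Subgroup C | x₁,x₂) ≈ 0.4127

0.4127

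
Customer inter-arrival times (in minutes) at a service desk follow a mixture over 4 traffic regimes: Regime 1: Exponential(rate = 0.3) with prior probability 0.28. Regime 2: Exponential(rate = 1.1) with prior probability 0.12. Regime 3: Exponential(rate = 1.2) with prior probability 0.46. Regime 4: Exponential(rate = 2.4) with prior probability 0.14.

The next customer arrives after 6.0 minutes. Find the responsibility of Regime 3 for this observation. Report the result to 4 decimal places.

Posterior ∝ prior × likelihood, so P(k | x) ∝ π_k f_k(x); normalise over all components.
Component likelihoods at x = 6.0 minutes:
  f_1 = 0.0495897
  f_2 = 0.0014964
  f_3 = 0.000895903
  f_4 = 1.33774e-06
Weight by the priors:
  π_1·f_1 = 0.28 × 0.0495897 = 0.0138851
  π_2·f_2 = 0.12 × 0.0014964 = 0.000179569
  π_3·f_3 = 0.46 × 0.000895903 = 0.000412115
  π_4·f_4 = 0.14 × 1.33774e-06 = 1.87283e-07
Evidence: 0.0138851 + 0.000179569 + 0.000412115 + 1.87283e-07 = 0.014477
So the posterior for Regime 3 is 0.000412115 / 0.014477 ≈ 0.0285.

0.0285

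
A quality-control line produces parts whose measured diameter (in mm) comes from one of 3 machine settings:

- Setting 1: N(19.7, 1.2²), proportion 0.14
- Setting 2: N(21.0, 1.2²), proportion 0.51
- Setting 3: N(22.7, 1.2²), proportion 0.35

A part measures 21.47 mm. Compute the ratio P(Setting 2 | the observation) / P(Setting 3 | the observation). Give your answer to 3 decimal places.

Posterior odds = (P(Z=i) f_i(x)) / (P(Z=j) f_j(x)); the normalising sum cancels.
Evaluate each component's likelihood at the observed value:
  f_1 = 0.112021
  f_2 = 0.307906
  f_3 = 0.196602
Odds = (0.51/0.35) × (0.307906/0.196602) = 1.45714 × 1.56614 ≈ 2.282

2.282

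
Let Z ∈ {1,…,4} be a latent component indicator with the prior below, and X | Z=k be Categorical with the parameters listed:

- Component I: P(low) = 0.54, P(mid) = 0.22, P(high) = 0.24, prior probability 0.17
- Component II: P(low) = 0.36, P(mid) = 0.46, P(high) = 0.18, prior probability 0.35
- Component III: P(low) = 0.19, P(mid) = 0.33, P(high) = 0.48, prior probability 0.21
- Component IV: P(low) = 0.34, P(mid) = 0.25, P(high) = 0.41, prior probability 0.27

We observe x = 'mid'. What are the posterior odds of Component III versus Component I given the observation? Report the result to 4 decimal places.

1.8529

Posterior odds = (P(Z=i) f_i(x)) / (P(Z=j) f_j(x)); the normalising sum cancels.
Component likelihoods at x = 'mid':
  p_I = 0.22
  p_II = 0.46
  p_III = 0.33
  p_IV = 0.25
Posterior odds = (P(Z=III)·p_III) / (P(Z=I)·p_I) = (0.21·0.33) / (0.17·0.22) = 0.0693 / 0.0374 ≈ 1.8529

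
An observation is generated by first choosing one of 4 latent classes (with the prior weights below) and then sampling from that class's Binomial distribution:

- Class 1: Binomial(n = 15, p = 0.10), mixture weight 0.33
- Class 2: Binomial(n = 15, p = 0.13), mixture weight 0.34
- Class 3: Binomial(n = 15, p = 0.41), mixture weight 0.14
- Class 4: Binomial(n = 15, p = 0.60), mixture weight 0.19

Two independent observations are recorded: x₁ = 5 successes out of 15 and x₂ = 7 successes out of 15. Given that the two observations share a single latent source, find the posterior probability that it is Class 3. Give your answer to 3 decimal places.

P(component k | x) = π_k·f_k(x) / marginal(x), where marginal(x) = Σ_j π_j·f_j(x).
Since both observations come from the same component, the likelihood for component k is f_k(x₁)·f_k(x₂).
  L_1 = [C(15,5)·0.10^5·0.90^10 = 3003·1e-05·0.348678 = 0.0104708] × [0.000277006] = 2.90047e-06
  L_2 = [C(15,5)·0.13^5·0.87^10 = 3003·3.71293e-05·0.248423 = 0.027699] × [0.00132528] = 3.67088e-05
  L_3 = [C(15,5)·0.41^5·0.59^10 = 3003·0.0115856·0.00511117 = 0.177826] × [0.184014] = 0.0327225
  L_4 = [C(15,5)·0.60^5·0.40^10 = 3003·0.07776·0.000104858 = 0.0244856] × [0.118056] = 0.00289067
Unnormalised posteriors:
  π_1·L_1 = 0.33 × 2.90047e-06 = 9.57157e-07
  π_2·L_2 = 0.34 × 3.67088e-05 = 1.2481e-05
  π_3·L_3 = 0.14 × 0.0327225 = 0.00458115
  π_4·L_4 = 0.19 × 0.00289067 = 0.000549228
Sum: 9.57157e-07 + 1.2481e-05 + 0.00458115 + 0.000549228 = 0.00514381
P(Class 3 | x₁,x₂) ≈ 0.891

0.891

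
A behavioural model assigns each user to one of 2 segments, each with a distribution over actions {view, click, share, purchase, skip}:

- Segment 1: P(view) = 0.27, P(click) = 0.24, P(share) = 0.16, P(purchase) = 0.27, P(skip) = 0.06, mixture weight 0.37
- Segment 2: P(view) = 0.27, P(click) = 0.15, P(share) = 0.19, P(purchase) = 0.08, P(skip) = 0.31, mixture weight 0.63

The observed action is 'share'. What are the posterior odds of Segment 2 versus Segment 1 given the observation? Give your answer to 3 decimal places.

2.022

Since P(k|x) ∝ π_k f_k(x), the posterior odds are π_i f_i(x) / (π_j f_j(x)).
Component likelihoods at x = 'share':
  p_1 = 0.16
  p_2 = 0.19
0.1197 / 0.0592 ≈ 2.022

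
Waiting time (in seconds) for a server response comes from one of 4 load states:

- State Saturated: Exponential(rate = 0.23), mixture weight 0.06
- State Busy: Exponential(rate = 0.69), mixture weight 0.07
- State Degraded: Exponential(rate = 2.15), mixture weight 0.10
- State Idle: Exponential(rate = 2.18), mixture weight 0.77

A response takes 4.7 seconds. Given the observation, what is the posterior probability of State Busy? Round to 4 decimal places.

0.2842

Apply Bayes' rule: the posterior for each component is proportional to its prior times its likelihood at x.
Exponential densities:
  L_Saturated = 0.23·e^(−0.23·4.7) = 0.23·e^(−1.0810) = 0.0780289
  L_Busy = 0.69·e^(−0.69·4.7) = 0.69·e^(−3.2430) = 0.0269421
  L_Degraded = 2.15·e^(−2.15·4.7) = 2.15·e^(−10.1050) = 8.78805e-05
  L_Idle = 2.18·e^(−2.18·4.7) = 2.18·e^(−10.2460) = 7.73883e-05
Weight by the priors:
  π_Saturated·L_Saturated = 0.06 × 0.0780289 = 0.00468173
  π_Busy·L_Busy = 0.07 × 0.0269421 = 0.00188595
  π_Degraded·L_Degraded = 0.10 × 8.78805e-05 = 8.78805e-06
  π_Idle·L_Idle = 0.77 × 7.73883e-05 = 5.9589e-05
Marginal: 0.00468173 + 0.00188595 + 8.78805e-06 + 5.9589e-05 = 0.00663606
P(State Busy | the observation) = 0.00188595 / 0.00663606 ≈ 0.2842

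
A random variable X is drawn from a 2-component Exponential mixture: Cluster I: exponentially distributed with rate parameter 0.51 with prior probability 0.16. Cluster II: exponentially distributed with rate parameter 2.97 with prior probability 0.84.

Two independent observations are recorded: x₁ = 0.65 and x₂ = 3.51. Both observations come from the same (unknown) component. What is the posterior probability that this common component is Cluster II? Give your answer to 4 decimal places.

0.0064

The responsibility of component k is P(Z=k) f_k(x) divided by Σ_j P(Z=j) f_j(x).
Since both observations come from the same component, the likelihood for component k is f_k(x₁)·f_k(x₂).
  p_I = [0.51·e^(−0.51·0.65) = 0.51·e^(−0.3315) = 0.366102] × [0.0851412] = 0.0311703
  p_II = [2.97·e^(−2.97·0.65) = 2.97·e^(−1.9305) = 0.430875] × [8.81793e-05] = 3.79942e-05
Multiply by the mixture weights:
  P(Z=I)·p_I = 0.16 × 0.0311703 = 0.00498725
  P(Z=II)·p_II = 0.84 × 3.79942e-05 = 3.19152e-05
Sum: 0.00498725 + 3.19152e-05 = 0.00501917
P(Cluster II | data) ≈ 0.0064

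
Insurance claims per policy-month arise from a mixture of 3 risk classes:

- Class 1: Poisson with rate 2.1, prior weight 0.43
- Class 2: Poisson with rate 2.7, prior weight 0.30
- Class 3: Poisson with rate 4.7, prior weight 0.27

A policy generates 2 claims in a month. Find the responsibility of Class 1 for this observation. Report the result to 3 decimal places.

0.536

Posterior ∝ prior × likelihood, so P(k | x) ∝ P(Z=k) f_k(x); normalise over all components.
Evaluate each component's likelihood at the observed value:
  L_1 = 0.270016
  L_2 = 0.244964
  L_3 = 0.100457
Unnormalised posteriors:
  P(Z=1)·L_1 = 0.43 × 0.270016 = 0.116107
  P(Z=2)·L_2 = 0.30 × 0.244964 = 0.0734892
  P(Z=3)·L_3 = 0.27 × 0.100457 = 0.0271235
Evidence: 0.116107 + 0.0734892 + 0.0271235 = 0.21672
Responsibility of Class 1: 0.116107 / 0.21672 ≈ 0.536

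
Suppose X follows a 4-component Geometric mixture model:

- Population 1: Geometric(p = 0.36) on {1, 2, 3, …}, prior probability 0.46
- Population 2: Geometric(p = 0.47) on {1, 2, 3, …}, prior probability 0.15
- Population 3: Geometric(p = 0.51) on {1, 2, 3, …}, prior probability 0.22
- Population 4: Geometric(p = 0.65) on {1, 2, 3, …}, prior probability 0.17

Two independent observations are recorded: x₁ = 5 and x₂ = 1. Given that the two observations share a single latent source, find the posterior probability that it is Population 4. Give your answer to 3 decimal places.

0.063

The responsibility of component k is w_k f_k(x) divided by Σ_j w_j f_j(x).
Since both observations come from the same component, the likelihood for component k is f_k(x₁)·f_k(x₂).
  f_1 = [0.36·(1−0.36)^4 = 0.36·0.167772 = 0.060398] × [0.36] = 0.0217433
  f_2 = [0.47·(1−0.47)^4 = 0.47·0.0789048 = 0.0370853] × [0.47] = 0.0174301
  f_3 = [0.51·(1−0.51)^4 = 0.51·0.057648 = 0.0294005] × [0.51] = 0.0149942
  f_4 = [0.65·(1−0.65)^4 = 0.65·0.0150062 = 0.00975406] × [0.65] = 0.00634014
Prior × likelihood for each component:
  w_1·f_1 = 0.46 × 0.0217433 = 0.0100019
  w_2·f_2 = 0.15 × 0.0174301 = 0.00261451
  w_3·f_3 = 0.22 × 0.0149942 = 0.00329873
  w_4·f_4 = 0.17 × 0.00634014 = 0.00107782
Evidence: 0.0100019 + 0.00261451 + 0.00329873 + 0.00107782 = 0.016993
So the posterior for Population 4 is 0.00107782 / 0.016993 ≈ 0.063.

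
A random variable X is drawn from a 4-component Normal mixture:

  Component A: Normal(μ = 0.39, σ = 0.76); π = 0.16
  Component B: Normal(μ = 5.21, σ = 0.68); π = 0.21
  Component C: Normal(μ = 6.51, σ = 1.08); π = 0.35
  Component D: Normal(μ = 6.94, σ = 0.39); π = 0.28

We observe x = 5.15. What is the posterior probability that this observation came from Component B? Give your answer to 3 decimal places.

By Bayes' theorem, P(k | x) = π_k f_k(x) / Σ_j π_j f_j(x).
Component likelihoods at x = 5.15:
  f_A = (1/(0.76·√(2π)))·exp(−(5.15−0.39)²/(2·0.76²)) = 0.524924·exp(-19.61357) = 1.59232e-09
  f_B = (1/(0.68·√(2π)))·exp(−(5.15−5.21)²/(2·0.68²)) = 0.586680·exp(-0.00389) = 0.5844
  f_C = (1/(1.08·√(2π)))·exp(−(5.15−6.51)²/(2·1.08²)) = 0.369391·exp(-0.79287) = 0.167166
  f_D = (1/(0.39·√(2π)))·exp(−(5.15−6.94)²/(2·0.39²)) = 1.022929·exp(-10.53287) = 2.72569e-05
Weight by the priors:
  π_A·f_A = 0.16 × 1.59232e-09 = 2.54771e-10
  π_B·f_B = 0.21 × 0.5844 = 0.122724
  π_C·f_C = 0.35 × 0.167166 = 0.0585082
  π_D·f_D = 0.28 × 2.72569e-05 = 7.63194e-06
Evidence: 2.54771e-10 + 0.122724 + 0.0585082 + 7.63194e-06 = 0.18124
P(Component B | x) = 0.122724 / 0.18124 ≈ 0.677

0.677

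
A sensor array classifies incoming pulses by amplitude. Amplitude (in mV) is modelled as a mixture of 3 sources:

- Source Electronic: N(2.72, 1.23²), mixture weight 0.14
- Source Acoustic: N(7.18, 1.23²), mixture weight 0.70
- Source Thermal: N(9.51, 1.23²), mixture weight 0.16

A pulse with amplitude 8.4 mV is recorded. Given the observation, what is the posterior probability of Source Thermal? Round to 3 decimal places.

The responsibility of component k is P(Z=k) f_k(x) divided by Σ_j P(Z=j) f_j(x).
Normal densities:
  f_Electronic = (1/(1.23·√(2π)))·exp(−(8.4−2.72)²/(2·1.23²)) = 0.324343·exp(-10.66244) = 7.5922e-06
  f_Acoustic = (1/(1.23·√(2π)))·exp(−(8.4−7.18)²/(2·1.23²)) = 0.324343·exp(-0.49190) = 0.198324
  f_Thermal = (1/(1.23·√(2π)))·exp(−(8.4−9.51)²/(2·1.23²)) = 0.324343·exp(-0.40720) = 0.215854
Multiply by the mixture weights:
  P(Z=Electronic)·f_Electronic = 0.14 × 7.5922e-06 = 1.06291e-06
  P(Z=Acoustic)·f_Acoustic = 0.70 × 0.198324 = 0.138826
  P(Z=Thermal)·f_Thermal = 0.16 × 0.215854 = 0.0345367
Evidence: 1.06291e-06 + 0.138826 + 0.0345367 = 0.173364
Responsibility of Source Thermal: 0.0345367 / 0.173364 ≈ 0.199

0.199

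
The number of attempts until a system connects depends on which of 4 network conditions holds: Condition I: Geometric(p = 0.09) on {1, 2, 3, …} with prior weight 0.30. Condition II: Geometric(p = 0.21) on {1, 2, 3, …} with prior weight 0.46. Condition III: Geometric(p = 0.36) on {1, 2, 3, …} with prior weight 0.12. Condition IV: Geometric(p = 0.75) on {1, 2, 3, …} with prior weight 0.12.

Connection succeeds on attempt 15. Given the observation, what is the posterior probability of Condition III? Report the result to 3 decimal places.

By Bayes' theorem, P(k | x) = π_k f_k(x) / Σ_j π_j f_j(x).
Component likelihoods at x = 15:
  p_I = 0.09·(1−0.09)^14 = 0.09·0.267042 = 0.0240338
  p_II = 0.21·(1−0.21)^14 = 0.21·0.036879 = 0.00774459
  p_III = 0.36·(1−0.36)^14 = 0.36·0.00193428 = 0.000696341
  p_IV = 0.75·(1−0.75)^14 = 0.75·3.72529e-09 = 2.79397e-09
Weight by the priors:
  π_I·p_I = 0.30 × 0.0240338 = 0.00721013
  π_II·p_II = 0.46 × 0.00774459 = 0.00356251
  π_III·p_III = 0.12 × 0.000696341 = 8.3561e-05
  π_IV·p_IV = 0.12 × 2.79397e-09 = 3.35276e-10
Marginal: 0.00721013 + 0.00356251 + 8.3561e-05 + 3.35276e-10 = 0.0108562
Responsibility of Condition III: 8.3561e-05 / 0.0108562 ≈ 0.008

0.008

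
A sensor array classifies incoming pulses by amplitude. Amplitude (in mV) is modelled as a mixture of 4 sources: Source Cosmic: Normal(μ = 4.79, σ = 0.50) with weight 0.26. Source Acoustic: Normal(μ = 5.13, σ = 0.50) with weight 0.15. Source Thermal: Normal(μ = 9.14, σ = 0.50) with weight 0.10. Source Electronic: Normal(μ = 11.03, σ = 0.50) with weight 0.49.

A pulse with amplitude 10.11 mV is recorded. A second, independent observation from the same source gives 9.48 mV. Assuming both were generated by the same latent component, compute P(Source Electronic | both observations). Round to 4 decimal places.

The responsibility of component k is w_k f_k(x) divided by Σ_j w_j f_j(x).
Since both observations come from the same component, the likelihood for component k is f_k(x₁)·f_k(x₂).
  p_Cosmic = [(1/(0.50·√(2π)))·exp(−(10.11−4.79)²/(2·0.50²)) = 0.797885·exp(-56.60480) = 2.08347e-25] × [6.25706e-20] = 1.30364e-44
  p_Acoustic = [(1/(0.50·√(2π)))·exp(−(10.11−5.13)²/(2·0.50²)) = 0.797885·exp(-49.60080) = 2.29396e-22] × [2.92459e-17] = 6.70891e-39
  p_Thermal = [(1/(0.50·√(2π)))·exp(−(10.11−9.14)²/(2·0.50²)) = 0.797885·exp(-1.88180) = 0.12153] × [0.633186] = 0.0769513
  p_Electronic = [(1/(0.50·√(2π)))·exp(−(10.11−11.03)²/(2·0.50²)) = 0.797885·exp(-1.69280) = 0.146814] × [0.00653364] = 0.000959227
Prior × likelihood for each component:
  w_Cosmic·p_Cosmic = 0.26 × 1.30364e-44 = 3.38947e-45
  w_Acoustic·p_Acoustic = 0.15 × 6.70891e-39 = 1.00634e-39
  w_Thermal·p_Thermal = 0.10 × 0.0769513 = 0.00769513
  w_Electronic·p_Electronic = 0.49 × 0.000959227 = 0.000470021
Marginal: 3.38947e-45 + 1.00634e-39 + 0.00769513 + 0.000470021 = 0.00816515
P(Source Electronic | x₁,x₂) = 0.000470021 / 0.00816515 ≈ 0.0576

0.0576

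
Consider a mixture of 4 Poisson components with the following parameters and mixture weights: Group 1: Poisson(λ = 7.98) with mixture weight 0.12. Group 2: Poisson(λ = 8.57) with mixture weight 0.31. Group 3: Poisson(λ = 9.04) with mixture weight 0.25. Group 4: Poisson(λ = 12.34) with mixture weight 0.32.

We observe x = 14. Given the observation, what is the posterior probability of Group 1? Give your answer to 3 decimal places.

Apply Bayes' rule: the posterior for each component is proportional to its prior times its likelihood at x.
Evaluate each component's likelihood at the observed value:
  L_1 = e^(−7.98)·7.98^14/14! = 0.016671
  L_2 = e^(−8.57)·8.57^14/14! = 0.0250853
  L_3 = e^(−9.04)·9.04^14/14! = 0.0331076
  L_4 = e^(−12.34)·12.34^14/14! = 0.0952379
Unnormalised posteriors:
  w_1·L_1 = 0.12 × 0.016671 = 0.00200052
  w_2·L_2 = 0.31 × 0.0250853 = 0.00777645
  w_3·L_3 = 0.25 × 0.0331076 = 0.0082769
  w_4·L_4 = 0.32 × 0.0952379 = 0.0304761
Sum: 0.00200052 + 0.00777645 + 0.0082769 + 0.0304761 = 0.04853
Responsibility of Group 1: 0.00200052 / 0.04853 ≈ 0.041

0.041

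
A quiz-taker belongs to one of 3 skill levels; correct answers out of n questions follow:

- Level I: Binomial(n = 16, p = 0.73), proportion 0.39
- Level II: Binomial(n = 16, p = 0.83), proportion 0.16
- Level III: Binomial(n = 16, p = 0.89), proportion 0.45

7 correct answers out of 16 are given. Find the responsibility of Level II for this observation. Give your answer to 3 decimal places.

0.015

Apply Bayes' rule: the posterior for each component is proportional to its prior times its likelihood at x.
Binomial probabilities:
  L_I = 0.0096374
  L_II = 0.00036814
  L_III = 1.19314e-05
Multiply by the mixture weights:
  π_I·L_I = 0.39 × 0.0096374 = 0.00375859
  π_II·L_II = 0.16 × 0.00036814 = 5.89024e-05
  π_III·L_III = 0.45 × 1.19314e-05 = 5.36912e-06
Denominator: 0.00375859 + 5.89024e-05 + 5.36912e-06 = 0.00382286
Responsibility of Level II: 5.89024e-05 / 0.00382286 ≈ 0.015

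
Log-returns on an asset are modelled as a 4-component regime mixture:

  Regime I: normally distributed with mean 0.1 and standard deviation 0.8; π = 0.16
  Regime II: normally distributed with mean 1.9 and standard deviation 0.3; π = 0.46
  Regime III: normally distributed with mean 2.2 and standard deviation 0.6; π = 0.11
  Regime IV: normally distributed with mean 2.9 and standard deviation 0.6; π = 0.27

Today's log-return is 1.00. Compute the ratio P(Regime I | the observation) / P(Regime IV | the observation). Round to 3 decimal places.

Posterior odds = (π_i f_i(x)) / (π_j f_j(x)); the normalising sum cancels.
Evaluate each component's likelihood at the observed value:
  L_I = 0.264846
  L_II = 0.0147728
  L_III = 0.0899849
  L_IV = 0.00441829
0.0423753 / 0.00119294 ≈ 35.522

35.522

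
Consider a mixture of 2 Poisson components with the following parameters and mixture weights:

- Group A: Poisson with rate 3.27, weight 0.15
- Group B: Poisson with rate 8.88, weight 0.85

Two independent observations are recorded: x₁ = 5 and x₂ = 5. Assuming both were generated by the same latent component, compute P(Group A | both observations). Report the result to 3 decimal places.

Apply Bayes' rule: the posterior for each component is proportional to its prior times its likelihood at x.
Since both observations come from the same component, the likelihood for component k is f_k(x₁)·f_k(x₂).
  p_A = [e^(−3.27)·3.27^5/5! = 0.118417] × [0.118417] = 0.0140226
  p_B = [e^(−8.88)·8.88^5/5! = 0.0640249] × [0.0640249] = 0.00409918
Unnormalised posteriors:
  P(Z=A)·p_A = 0.15 × 0.0140226 = 0.00210339
  P(Z=B)·p_B = 0.85 × 0.00409918 = 0.0034843
Normaliser: 0.00210339 + 0.0034843 = 0.0055877
Responsibility of Group A: 0.00210339 / 0.0055877 ≈ 0.376

0.376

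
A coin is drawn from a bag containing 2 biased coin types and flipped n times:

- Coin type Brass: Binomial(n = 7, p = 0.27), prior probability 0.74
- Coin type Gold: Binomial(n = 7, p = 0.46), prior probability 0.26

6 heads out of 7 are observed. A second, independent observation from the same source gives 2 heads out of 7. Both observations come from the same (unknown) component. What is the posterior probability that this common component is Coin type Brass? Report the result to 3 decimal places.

0.197

By Bayes' theorem, P(k | x) = π_k f_k(x) / Σ_j π_j f_j(x).
Since both observations come from the same component, the likelihood for component k is f_k(x₁)·f_k(x₂).
  L_Brass = [0.00197972] × [0.317367] = 0.000628296
  L_Gold = [0.0358128] × [0.204035] = 0.00730706
Unnormalised posteriors:
  π_Brass·L_Brass = 0.74 × 0.000628296 = 0.000464939
  π_Gold·L_Gold = 0.26 × 0.00730706 = 0.00189984
Marginal: 0.000464939 + 0.00189984 = 0.00236477
Responsibility of Coin type Brass: 0.000464939 / 0.00236477 ≈ 0.197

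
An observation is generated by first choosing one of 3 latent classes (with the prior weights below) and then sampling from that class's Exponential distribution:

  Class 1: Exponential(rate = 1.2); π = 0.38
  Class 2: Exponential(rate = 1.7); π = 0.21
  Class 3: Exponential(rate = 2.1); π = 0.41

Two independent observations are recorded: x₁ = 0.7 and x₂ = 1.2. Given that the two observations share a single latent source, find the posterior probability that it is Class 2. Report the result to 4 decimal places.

The responsibility of component k is π_k f_k(x) divided by Σ_j π_j f_j(x).
Since both observations come from the same component, the likelihood for component k is f_k(x₁)·f_k(x₂).
  p_1 = [0.518053] × [0.284313] = 0.147289
  p_2 = [0.517176] × [0.221049] = 0.114321
  p_3 = [0.482844] × [0.168965] = 0.0815837
Weight by the priors:
  π_1·p_1 = 0.38 × 0.147289 = 0.0559699
  π_2·p_2 = 0.21 × 0.114321 = 0.0240074
  π_3·p_3 = 0.41 × 0.0815837 = 0.0334493
Evidence: 0.0559699 + 0.0240074 + 0.0334493 = 0.113427
So the posterior for Class 2 is 0.0240074 / 0.113427 ≈ 0.2117.

0.2117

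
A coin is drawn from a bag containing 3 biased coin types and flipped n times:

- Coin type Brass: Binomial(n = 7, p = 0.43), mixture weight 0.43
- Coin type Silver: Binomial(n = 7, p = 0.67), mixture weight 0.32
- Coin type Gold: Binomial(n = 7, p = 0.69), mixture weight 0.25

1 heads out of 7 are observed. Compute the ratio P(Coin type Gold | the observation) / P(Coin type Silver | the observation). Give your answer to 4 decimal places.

0.5529

Since P(k|x) ∝ π_k f_k(x), the posterior odds are π_i f_i(x) / (π_j f_j(x)).
Evaluate each component's likelihood at the observed value:
  p_Brass = C(7,1)·0.43^1·0.57^6 = 7·0.43·0.0342964 = 0.103232
  p_Silver = C(7,1)·0.67^1·0.33^6 = 7·0.67·0.00129147 = 0.00605698
  p_Gold = C(7,1)·0.69^1·0.31^6 = 7·0.69·0.000887504 = 0.00428664
Posterior odds = (π_Gold·p_Gold) / (π_Silver·p_Silver) = (0.25·0.00428664) / (0.32·0.00605698) = 0.00107166 / 0.00193824 ≈ 0.5529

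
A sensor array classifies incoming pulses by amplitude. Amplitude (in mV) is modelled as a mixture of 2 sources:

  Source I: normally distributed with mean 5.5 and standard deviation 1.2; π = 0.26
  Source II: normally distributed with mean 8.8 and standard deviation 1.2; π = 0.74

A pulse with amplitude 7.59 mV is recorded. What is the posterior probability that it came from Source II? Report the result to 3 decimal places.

The responsibility of component k is P(Z=k) f_k(x) divided by Σ_j P(Z=j) f_j(x).
Evaluate each component's likelihood at the observed value:
  L_I = 0.0729514
  L_II = 0.199962
Weight by the priors:
  P(Z=I)·L_I = 0.26 × 0.0729514 = 0.0189674
  P(Z=II)·L_II = 0.74 × 0.199962 = 0.147972
Denominator: 0.0189674 + 0.147972 = 0.166939
So the posterior for Source II is 0.147972 / 0.166939 ≈ 0.886.

0.886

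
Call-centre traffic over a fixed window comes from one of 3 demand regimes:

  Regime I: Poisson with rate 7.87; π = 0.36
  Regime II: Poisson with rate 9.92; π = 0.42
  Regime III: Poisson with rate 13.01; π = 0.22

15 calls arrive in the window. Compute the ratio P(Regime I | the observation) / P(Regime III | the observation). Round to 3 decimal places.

Posterior odds = (w_i f_i(x)) / (w_j f_j(x)); the normalising sum cancels.
Poisson probabilities:
  p_I = e^(−7.87)·7.87^15/15! = 0.0080394
  p_II = e^(−9.92)·9.92^15/15! = 0.0333407
  p_III = e^(−13.01)·13.01^15/15! = 0.0886112
0.00289419 / 0.0194945 ≈ 0.148

0.148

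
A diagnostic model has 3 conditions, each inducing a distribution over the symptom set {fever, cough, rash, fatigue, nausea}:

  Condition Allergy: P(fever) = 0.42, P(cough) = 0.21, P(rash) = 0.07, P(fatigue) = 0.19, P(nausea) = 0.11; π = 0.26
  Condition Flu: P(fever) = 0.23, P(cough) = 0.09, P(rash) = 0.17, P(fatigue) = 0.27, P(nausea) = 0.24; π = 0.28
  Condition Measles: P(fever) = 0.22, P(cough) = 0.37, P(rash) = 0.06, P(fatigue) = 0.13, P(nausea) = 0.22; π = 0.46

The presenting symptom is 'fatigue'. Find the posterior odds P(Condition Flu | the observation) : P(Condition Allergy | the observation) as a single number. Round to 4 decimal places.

Since P(k|x) ∝ P(Z=k) f_k(x), the posterior odds are P(Z=i) f_i(x) / (P(Z=j) f_j(x)).
Component likelihoods at x = 'fatigue':
  f_Allergy = P(fatigue | comp) = 0.19
  f_Flu = P(fatigue | comp) = 0.27
  f_Measles = P(fatigue | comp) = 0.13
Posterior odds = (P(Z=Flu)·f_Flu) / (P(Z=Allergy)·f_Allergy) = (0.28·0.27) / (0.26·0.19) = 0.0756 / 0.0494 ≈ 1.5304

1.5304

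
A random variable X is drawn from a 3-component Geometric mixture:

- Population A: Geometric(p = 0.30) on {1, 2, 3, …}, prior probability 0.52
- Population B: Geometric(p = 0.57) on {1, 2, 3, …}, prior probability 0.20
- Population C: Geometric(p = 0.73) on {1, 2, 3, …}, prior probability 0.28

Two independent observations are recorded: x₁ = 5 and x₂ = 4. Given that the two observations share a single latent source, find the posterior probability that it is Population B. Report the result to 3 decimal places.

Apply Bayes' rule: the posterior for each component is proportional to its prior times its likelihood at x.
Since both observations come from the same component, the likelihood for component k is f_k(x₁)·f_k(x₂).
  f_A = [0.30·(1−0.30)^4 = 0.30·0.2401 = 0.07203] × [0.1029] = 0.00741189
  f_B = [0.57·(1−0.57)^4 = 0.57·0.034188 = 0.0194872] × [0.045319] = 0.000883139
  f_C = [0.73·(1−0.73)^4 = 0.73·0.00531441 = 0.00387952] × [0.0143686] = 5.57432e-05
Prior × likelihood for each component:
  π_A·f_A = 0.52 × 0.00741189 = 0.00385418
  π_B·f_B = 0.20 × 0.000883139 = 0.000176628
  π_C·f_C = 0.28 × 5.57432e-05 = 1.56081e-05
Sum: 0.00385418 + 0.000176628 + 1.56081e-05 = 0.00404642
P(Population B | x₁,x₂) ≈ 0.044

0.044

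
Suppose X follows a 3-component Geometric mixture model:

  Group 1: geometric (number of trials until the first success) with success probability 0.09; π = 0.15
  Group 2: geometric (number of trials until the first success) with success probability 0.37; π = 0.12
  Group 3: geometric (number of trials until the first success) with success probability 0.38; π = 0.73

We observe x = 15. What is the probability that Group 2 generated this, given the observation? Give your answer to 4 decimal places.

0.0171

By Bayes' theorem, P(k | x) = π_k f_k(x) / Σ_j π_j f_j(x).
Component likelihoods at x = 15:
  L_1 = 0.09·(1−0.09)^14 = 0.09·0.267042 = 0.0240338
  L_2 = 0.37·(1−0.37)^14 = 0.37·0.00155156 = 0.000574076
  L_3 = 0.38·(1−0.38)^14 = 0.38·0.00124018 = 0.000471267
Unnormalised posteriors:
  π_1·L_1 = 0.15 × 0.0240338 = 0.00360507
  π_2·L_2 = 0.12 × 0.000574076 = 6.88891e-05
  π_3·L_3 = 0.73 × 0.000471267 = 0.000344025
Sum: 0.00360507 + 6.88891e-05 + 0.000344025 = 0.00401798
So the posterior for Group 2 is 6.88891e-05 / 0.00401798 ≈ 0.0171.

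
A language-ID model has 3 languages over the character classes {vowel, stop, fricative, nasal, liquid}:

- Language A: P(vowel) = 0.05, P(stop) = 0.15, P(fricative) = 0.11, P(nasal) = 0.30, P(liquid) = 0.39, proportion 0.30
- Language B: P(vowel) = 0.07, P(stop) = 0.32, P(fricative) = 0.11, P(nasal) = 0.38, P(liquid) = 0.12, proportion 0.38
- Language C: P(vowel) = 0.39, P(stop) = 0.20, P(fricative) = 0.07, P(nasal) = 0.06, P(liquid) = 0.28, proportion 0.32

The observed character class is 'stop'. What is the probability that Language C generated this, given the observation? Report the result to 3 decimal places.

0.278

P(component k | x) = w_k·f_k(x) / marginal(x), where marginal(x) = Σ_j w_j·f_j(x).
Evaluate each component's likelihood at the observed value:
  f_A = P(stop | comp) = 0.15
  f_B = P(stop | comp) = 0.32
  f_C = P(stop | comp) = 0.20
Unnormalised posteriors:
  w_A·f_A = 0.30 × 0.15 = 0.045
  w_B·f_B = 0.38 × 0.32 = 0.1216
  w_C·f_C = 0.32 × 0.2 = 0.064
Evidence: 0.045 + 0.1216 + 0.064 = 0.2306
P(Language C | x) ≈ 0.278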